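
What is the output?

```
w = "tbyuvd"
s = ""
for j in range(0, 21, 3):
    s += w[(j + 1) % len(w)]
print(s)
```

j=0: add w[1]='b' → 'b'
j=3: add w[4]='v' → 'bv'
j=6: add w[1]='b' → 'bvb'
j=9: add w[4]='v' → 'bvbv'
j=12: add w[1]='b' → 'bvbvb'
j=15: add w[4]='v' → 'bvbvbv'
j=18: add w[1]='b' → 'bvbvbvb'

bvbvbvb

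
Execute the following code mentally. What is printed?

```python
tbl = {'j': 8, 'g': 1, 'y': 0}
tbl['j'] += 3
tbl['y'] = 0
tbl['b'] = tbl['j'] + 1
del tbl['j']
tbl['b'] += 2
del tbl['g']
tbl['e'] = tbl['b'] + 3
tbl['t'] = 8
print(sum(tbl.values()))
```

tbl['j'] = 8+3 = 11 → {'j': 11, 'g': 1, 'y': 0}
tbl['y'] = 0 → {'j': 11, 'g': 1, 'y': 0}
tbl['b'] = tbl['j']+1 = 12 → {'j': 11, 'g': 1, 'y': 0, 'b': 12}
del 'j' → {'g': 1, 'y': 0, 'b': 12}
tbl['b'] = 12+2 = 14 → {'g': 1, 'y': 0, 'b': 14}
del 'g' → {'y': 0, 'b': 14}
tbl['e'] = tbl['b']+3 = 17 → {'y': 0, 'b': 14, 'e': 17}
tbl['t'] = 8 → {'y': 0, 'b': 14, 'e': 17, 't': 8}
sum of values = 39

39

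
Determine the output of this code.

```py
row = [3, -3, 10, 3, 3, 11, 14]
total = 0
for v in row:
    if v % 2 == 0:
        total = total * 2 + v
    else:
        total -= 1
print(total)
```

20

v=3: not even, total = 0-1 = -1
v=-3: not even, total = (-1)-1 = -2
v=10: even, total = (-2)*2+10 = 6
v=3: not even, total = 6-1 = 5
v=3: not even, total = 5-1 = 4
v=11: not even, total = 4-1 = 3
v=14: even, total = 3*2+14 = 20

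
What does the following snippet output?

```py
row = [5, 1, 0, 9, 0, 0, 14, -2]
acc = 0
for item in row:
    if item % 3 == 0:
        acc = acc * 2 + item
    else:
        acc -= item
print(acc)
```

-72

item=5: not %3==0, acc = 0-5 = -5
item=1: not %3==0, acc = (-5)-1 = -6
item=0: %3==0, acc = (-6)*2+0 = -12
item=9: %3==0, acc = (-12)*2+9 = -15
item=0: %3==0, acc = (-15)*2+0 = -30
item=0: %3==0, acc = (-30)*2+0 = -60
item=14: not %3==0, acc = (-60)-14 = -74
item=-2: not %3==0, acc = (-74)-(-2) = -72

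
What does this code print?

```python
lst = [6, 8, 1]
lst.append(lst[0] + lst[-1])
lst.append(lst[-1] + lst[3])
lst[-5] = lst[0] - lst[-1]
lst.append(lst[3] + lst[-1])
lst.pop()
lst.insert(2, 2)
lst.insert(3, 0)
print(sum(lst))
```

append lst[0]+lst[-1] = 6+1 = 7 → [6, 8, 1, 7]
append lst[-1]+lst[3] = 7+7 = 14 → [6, 8, 1, 7, 14]
lst[-5] = lst[0]-lst[-1] = 6-14 = -8 → [-8, 8, 1, 7, 14]
append lst[3]+lst[-1] = 7+14 = 21 → [-8, 8, 1, 7, 14, 21]
pop() removes 21 → [-8, 8, 1, 7, 14]
insert 2 at 2 → [-8, 8, 2, 1, 7, 14]
insert 0 at 3 → [-8, 8, 2, 0, 1, 7, 14]
sum = 24

24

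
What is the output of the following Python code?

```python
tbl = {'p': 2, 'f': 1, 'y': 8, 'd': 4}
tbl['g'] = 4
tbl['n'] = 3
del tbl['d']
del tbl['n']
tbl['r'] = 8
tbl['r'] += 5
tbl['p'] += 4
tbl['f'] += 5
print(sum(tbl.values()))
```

tbl['g'] = 4 → {'p': 2, 'f': 1, 'y': 8, 'd': 4, 'g': 4}
tbl['n'] = 3 → {'p': 2, 'f': 1, 'y': 8, 'd': 4, 'g': 4, 'n': 3}
del 'd' → {'p': 2, 'f': 1, 'y': 8, 'g': 4, 'n': 3}
del 'n' → {'p': 2, 'f': 1, 'y': 8, 'g': 4}
tbl['r'] = 8 → {'p': 2, 'f': 1, 'y': 8, 'g': 4, 'r': 8}
tbl['r'] = 8+5 = 13 → {'p': 2, 'f': 1, 'y': 8, 'g': 4, 'r': 13}
tbl['p'] = 2+4 = 6 → {'p': 6, 'f': 1, 'y': 8, 'g': 4, 'r': 13}
tbl['f'] = 1+5 = 6 → {'p': 6, 'f': 6, 'y': 8, 'g': 4, 'r': 13}
sum of values = 37

37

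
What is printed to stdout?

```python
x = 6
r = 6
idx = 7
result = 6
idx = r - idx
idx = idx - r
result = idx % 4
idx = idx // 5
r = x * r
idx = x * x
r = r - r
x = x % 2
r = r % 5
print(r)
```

idx = 6-7 = -1
idx = (-1)-6 = -7
result = (-7)%4 = 1
idx = (-7)//5 = -2
r = 6*6 = 36
idx = 6*6 = 36
r = 36-36 = 0
x = 6%2 = 0
r = 0%5 = 0

0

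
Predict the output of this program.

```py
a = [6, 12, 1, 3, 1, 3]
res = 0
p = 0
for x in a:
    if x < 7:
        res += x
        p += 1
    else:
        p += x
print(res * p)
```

238

x=6: <7, res = 0+6 = 6; p=1
x=12: not <7; p=13
x=1: <7, res = 6+1 = 7; p=14
x=3: <7, res = 7+3 = 10; p=15
x=1: <7, res = 10+1 = 11; p=16
x=3: <7, res = 11+3 = 14; p=17
res*p = 14*17 = 238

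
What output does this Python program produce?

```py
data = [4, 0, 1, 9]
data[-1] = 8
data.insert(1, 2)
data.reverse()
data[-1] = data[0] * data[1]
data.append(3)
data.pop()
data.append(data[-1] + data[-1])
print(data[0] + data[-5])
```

9

data[-1] = 8 → [4, 0, 1, 8]
insert 2 at 1 → [4, 2, 0, 1, 8]
reverse → [8, 1, 0, 2, 4]
data[-1] = data[0]*data[1] = 8*1 = 8 → [8, 1, 0, 2, 8]
append 3 → [8, 1, 0, 2, 8, 3]
pop() removes 3 → [8, 1, 0, 2, 8]
append data[-1]+data[-1] = 8+8 = 16 → [8, 1, 0, 2, 8, 16]
data[0]+data[-5] = 8+1 = 9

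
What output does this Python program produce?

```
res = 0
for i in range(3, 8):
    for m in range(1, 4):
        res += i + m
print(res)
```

105

i=3,m=1: res = 0+4 = 4
i=3,m=2: res = 4+5 = 9
i=3,m=3: res = 9+6 = 15
i=4,m=1: res = 15+5 = 20
i=4,m=2: res = 20+6 = 26
i=4,m=3: res = 26+7 = 33
i=5,m=1: res = 33+6 = 39
i=5,m=2: res = 39+7 = 46
i=5,m=3: res = 46+8 = 54
i=6,m=1: res = 54+7 = 61
i=6,m=2: res = 61+8 = 69
i=6,m=3: res = 69+9 = 78
i=7,m=1: res = 78+8 = 86
i=7,m=2: res = 86+9 = 95
i=7,m=3: res = 95+10 = 105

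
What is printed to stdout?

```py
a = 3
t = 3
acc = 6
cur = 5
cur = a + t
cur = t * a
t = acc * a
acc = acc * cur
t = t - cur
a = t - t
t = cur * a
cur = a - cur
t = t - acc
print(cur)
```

cur = 3+3 = 6
cur = 3*3 = 9
t = 6*3 = 18
acc = 6*9 = 54
t = 18-9 = 9
a = 9-9 = 0
t = 9*0 = 0
cur = 0-9 = -9
t = 0-54 = -54

-9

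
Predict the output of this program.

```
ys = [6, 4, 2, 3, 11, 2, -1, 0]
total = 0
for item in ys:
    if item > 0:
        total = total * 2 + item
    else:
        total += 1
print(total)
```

310

item=6: >0, total = 0*2+6 = 6
item=4: >0, total = 6*2+4 = 16
item=2: >0, total = 16*2+2 = 34
item=3: >0, total = 34*2+3 = 71
item=11: >0, total = 71*2+11 = 153
item=2: >0, total = 153*2+2 = 308
item=-1: not >0, total = 308+1 = 309
item=0: not >0, total = 309+1 = 310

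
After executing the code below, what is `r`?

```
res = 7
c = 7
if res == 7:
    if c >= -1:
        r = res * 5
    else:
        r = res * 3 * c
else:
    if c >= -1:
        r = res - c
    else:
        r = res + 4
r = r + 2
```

res=7, c=7
res == 7 is True; c >= -1 is True
→ r = res * 5 = 35
r = 35+2 = 37

37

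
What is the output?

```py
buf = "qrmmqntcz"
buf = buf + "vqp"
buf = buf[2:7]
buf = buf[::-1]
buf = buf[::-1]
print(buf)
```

+ 'vqp' → 'qrmmqntczvqp'
slice [2:7] → 'mmqnt'
reverse → 'tnqmm'
reverse → 'mmqnt'

mmqnt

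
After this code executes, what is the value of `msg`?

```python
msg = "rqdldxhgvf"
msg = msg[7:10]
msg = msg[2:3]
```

slice [7:10] → 'gvf'
slice [2:3] → 'f'

'f'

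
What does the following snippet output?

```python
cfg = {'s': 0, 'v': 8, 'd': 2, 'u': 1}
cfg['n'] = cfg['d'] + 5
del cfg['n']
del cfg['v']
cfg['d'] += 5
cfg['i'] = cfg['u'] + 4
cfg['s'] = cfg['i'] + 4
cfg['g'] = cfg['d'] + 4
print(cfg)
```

{'s': 9, 'd': 7, 'u': 1, 'i': 5, 'g': 11}

cfg['n'] = cfg['d']+5 = 7 → {'s': 0, 'v': 8, 'd': 2, 'u': 1, 'n': 7}
del 'n' → {'s': 0, 'v': 8, 'd': 2, 'u': 1}
del 'v' → {'s': 0, 'd': 2, 'u': 1}
cfg['d'] = 2+5 = 7 → {'s': 0, 'd': 7, 'u': 1}
cfg['i'] = cfg['u']+4 = 5 → {'s': 0, 'd': 7, 'u': 1, 'i': 5}
cfg['s'] = cfg['i']+4 = 9 → {'s': 9, 'd': 7, 'u': 1, 'i': 5}
cfg['g'] = cfg['d']+4 = 11 → {'s': 9, 'd': 7, 'u': 1, 'i': 5, 'g': 11}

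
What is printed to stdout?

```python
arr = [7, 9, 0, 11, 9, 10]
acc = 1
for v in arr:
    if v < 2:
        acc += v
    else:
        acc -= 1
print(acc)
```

-4

v=7: not <2, acc = 1-1 = 0
v=9: not <2, acc = 0-1 = -1
v=0: <2, acc = (-1)+0 = -1
v=11: not <2, acc = (-1)-1 = -2
v=9: not <2, acc = (-2)-1 = -3
v=10: not <2, acc = (-3)-1 = -4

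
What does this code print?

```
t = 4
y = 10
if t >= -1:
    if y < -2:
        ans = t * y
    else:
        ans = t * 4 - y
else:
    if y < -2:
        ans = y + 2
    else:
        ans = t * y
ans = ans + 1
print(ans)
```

t=4, y=10
t >= -1 is True; y < -2 is False
→ ans = t * 4 - y = 6
ans = 6+1 = 7

7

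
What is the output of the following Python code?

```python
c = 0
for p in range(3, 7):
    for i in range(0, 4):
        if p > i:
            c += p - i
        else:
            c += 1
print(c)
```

49

p=3,i=0: 3>0, c = 0+3 = 3
p=3,i=1: 3>1, c = 3+2 = 5
p=3,i=2: 3>2, c = 5+1 = 6
p=3,i=3: not 3>3, c = 6+1 = 7
p=4,i=0: 4>0, c = 7+4 = 11
p=4,i=1: 4>1, c = 11+3 = 14
p=4,i=2: 4>2, c = 14+2 = 16
p=4,i=3: 4>3, c = 16+1 = 17
p=5,i=0: 5>0, c = 17+5 = 22
p=5,i=1: 5>1, c = 22+4 = 26
p=5,i=2: 5>2, c = 26+3 = 29
p=5,i=3: 5>3, c = 29+2 = 31
p=6,i=0: 6>0, c = 31+6 = 37
p=6,i=1: 6>1, c = 37+5 = 42
p=6,i=2: 6>2, c = 42+4 = 46
p=6,i=3: 6>3, c = 46+3 = 49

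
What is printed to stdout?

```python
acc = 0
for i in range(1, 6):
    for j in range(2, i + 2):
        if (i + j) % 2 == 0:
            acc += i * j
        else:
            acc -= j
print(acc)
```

46

i=1,j=2: odd sum, acc = 0-2 = -2
i=2,j=2: even sum, acc = (-2)+4 = 2
i=2,j=3: odd sum, acc = 2-3 = -1
i=3,j=2: odd sum, acc = (-1)-2 = -3
i=3,j=3: even sum, acc = (-3)+9 = 6
i=3,j=4: odd sum, acc = 6-4 = 2
i=4,j=2: even sum, acc = 2+8 = 10
i=4,j=3: odd sum, acc = 10-3 = 7
i=4,j=4: even sum, acc = 7+16 = 23
i=4,j=5: odd sum, acc = 23-5 = 18
i=5,j=2: odd sum, acc = 18-2 = 16
i=5,j=3: even sum, acc = 16+15 = 31
i=5,j=4: odd sum, acc = 31-4 = 27
i=5,j=5: even sum, acc = 27+25 = 52
i=5,j=6: odd sum, acc = 52-6 = 46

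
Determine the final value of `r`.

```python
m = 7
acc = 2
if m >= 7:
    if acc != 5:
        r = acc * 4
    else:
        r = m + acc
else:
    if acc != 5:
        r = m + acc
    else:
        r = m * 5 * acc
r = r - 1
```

7

m=7, acc=2
m >= 7 is True; acc != 5 is True
→ r = acc * 4 = 8
r = 8-1 = 7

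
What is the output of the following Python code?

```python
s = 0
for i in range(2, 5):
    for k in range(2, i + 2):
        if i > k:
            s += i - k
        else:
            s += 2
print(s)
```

16

i=2,k=2: not 2>2, s = 0+2 = 2
i=2,k=3: not 2>3, s = 2+2 = 4
i=3,k=2: 3>2, s = 4+1 = 5
i=3,k=3: not 3>3, s = 5+2 = 7
i=3,k=4: not 3>4, s = 7+2 = 9
i=4,k=2: 4>2, s = 9+2 = 11
i=4,k=3: 4>3, s = 11+1 = 12
i=4,k=4: not 4>4, s = 12+2 = 14
i=4,k=5: not 4>5, s = 14+2 = 16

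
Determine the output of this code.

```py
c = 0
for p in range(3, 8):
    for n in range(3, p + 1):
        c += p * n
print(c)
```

380

p=3,n=3: c = 0+9 = 9
p=4,n=3: c = 9+12 = 21
p=4,n=4: c = 21+16 = 37
p=5,n=3: c = 37+15 = 52
p=5,n=4: c = 52+20 = 72
p=5,n=5: c = 72+25 = 97
p=6,n=3: c = 97+18 = 115
p=6,n=4: c = 115+24 = 139
p=6,n=5: c = 139+30 = 169
p=6,n=6: c = 169+36 = 205
p=7,n=3: c = 205+21 = 226
p=7,n=4: c = 226+28 = 254
p=7,n=5: c = 254+35 = 289
p=7,n=6: c = 289+42 = 331
p=7,n=7: c = 331+49 = 380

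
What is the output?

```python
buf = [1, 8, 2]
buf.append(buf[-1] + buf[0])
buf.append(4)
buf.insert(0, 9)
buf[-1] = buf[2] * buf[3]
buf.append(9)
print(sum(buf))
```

48

append buf[-1]+buf[0] = 2+1 = 3 → [1, 8, 2, 3]
append 4 → [1, 8, 2, 3, 4]
insert 9 at 0 → [9, 1, 8, 2, 3, 4]
buf[-1] = buf[2]*buf[3] = 8*2 = 16 → [9, 1, 8, 2, 3, 16]
append 9 → [9, 1, 8, 2, 3, 16, 9]
sum = 48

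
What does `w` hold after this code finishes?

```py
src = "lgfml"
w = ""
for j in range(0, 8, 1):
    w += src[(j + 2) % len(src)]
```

'fmllgfml'

j=0: add src[2]='f' → 'f'
j=1: add src[3]='m' → 'fm'
j=2: add src[4]='l' → 'fml'
j=3: add src[0]='l' → 'fmll'
j=4: add src[1]='g' → 'fmllg'
j=5: add src[2]='f' → 'fmllgf'
j=6: add src[3]='m' → 'fmllgfm'
j=7: add src[4]='l' → 'fmllgfml'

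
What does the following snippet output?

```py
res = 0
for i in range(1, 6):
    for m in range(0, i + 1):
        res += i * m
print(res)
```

i=1,m=0: res = 0+0 = 0
i=1,m=1: res = 0+1 = 1
i=2,m=0: res = 1+0 = 1
i=2,m=1: res = 1+2 = 3
i=2,m=2: res = 3+4 = 7
i=3,m=0: res = 7+0 = 7
i=3,m=1: res = 7+3 = 10
i=3,m=2: res = 10+6 = 16
i=3,m=3: res = 16+9 = 25
i=4,m=0: res = 25+0 = 25
i=4,m=1: res = 25+4 = 29
i=4,m=2: res = 29+8 = 37
i=4,m=3: res = 37+12 = 49
i=4,m=4: res = 49+16 = 65
i=5,m=0: res = 65+0 = 65
i=5,m=1: res = 65+5 = 70
i=5,m=2: res = 70+10 = 80
i=5,m=3: res = 80+15 = 95
i=5,m=4: res = 95+20 = 115
i=5,m=5: res = 115+25 = 140

140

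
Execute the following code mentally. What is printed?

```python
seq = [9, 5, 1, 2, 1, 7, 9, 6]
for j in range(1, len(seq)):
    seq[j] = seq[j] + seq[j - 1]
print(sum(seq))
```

j=1: seq[1] = 5+9 = 14 → [9, 14, 1, 2, 1, 7, 9, 6]
j=2: seq[2] = 1+14 = 15 → [9, 14, 15, 2, 1, 7, 9, 6]
j=3: seq[3] = 2+15 = 17 → [9, 14, 15, 17, 1, 7, 9, 6]
j=4: seq[4] = 1+17 = 18 → [9, 14, 15, 17, 18, 7, 9, 6]
j=5: seq[5] = 7+18 = 25 → [9, 14, 15, 17, 18, 25, 9, 6]
j=6: seq[6] = 9+25 = 34 → [9, 14, 15, 17, 18, 25, 34, 6]
j=7: seq[7] = 6+34 = 40 → [9, 14, 15, 17, 18, 25, 34, 40]
sum = 172

172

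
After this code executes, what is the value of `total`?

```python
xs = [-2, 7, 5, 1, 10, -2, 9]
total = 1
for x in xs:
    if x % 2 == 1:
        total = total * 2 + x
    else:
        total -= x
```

119

x=-2: not odd, total = 1-(-2) = 3
x=7: odd, total = 3*2+7 = 13
x=5: odd, total = 13*2+5 = 31
x=1: odd, total = 31*2+1 = 63
x=10: not odd, total = 63-10 = 53
x=-2: not odd, total = 53-(-2) = 55
x=9: odd, total = 55*2+9 = 119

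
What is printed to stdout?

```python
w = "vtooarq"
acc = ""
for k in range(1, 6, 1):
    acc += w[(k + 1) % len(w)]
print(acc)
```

ooarq

k=1: add w[2]='o' → 'o'
k=2: add w[3]='o' → 'oo'
k=3: add w[4]='a' → 'ooa'
k=4: add w[5]='r' → 'ooar'
k=5: add w[6]='q' → 'ooarq'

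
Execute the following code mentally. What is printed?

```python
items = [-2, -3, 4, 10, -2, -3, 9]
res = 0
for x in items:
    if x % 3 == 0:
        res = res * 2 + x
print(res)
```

-9

x=-2: not %3==0
x=-3: %3==0, res = 0*2+(-3) = -3
x=4: not %3==0
x=10: not %3==0
x=-2: not %3==0
x=-3: %3==0, res = (-3)*2+(-3) = -9
x=9: %3==0, res = (-9)*2+9 = -9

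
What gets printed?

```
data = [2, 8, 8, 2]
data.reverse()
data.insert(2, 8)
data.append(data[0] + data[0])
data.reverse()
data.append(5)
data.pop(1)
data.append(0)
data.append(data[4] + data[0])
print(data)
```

[4, 8, 8, 8, 2, 5, 0, 6]

reverse → [2, 8, 8, 2]
insert 8 at 2 → [2, 8, 8, 8, 2]
append data[0]+data[0] = 2+2 = 4 → [2, 8, 8, 8, 2, 4]
reverse → [4, 2, 8, 8, 8, 2]
append 5 → [4, 2, 8, 8, 8, 2, 5]
pop(1) removes 2 → [4, 8, 8, 8, 2, 5]
append 0 → [4, 8, 8, 8, 2, 5, 0]
append data[4]+data[0] = 2+4 = 6 → [4, 8, 8, 8, 2, 5, 0, 6]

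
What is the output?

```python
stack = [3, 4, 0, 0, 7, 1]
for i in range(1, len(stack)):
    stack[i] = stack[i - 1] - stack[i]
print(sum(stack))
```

-17

i=1: stack[1] = 3-4 = -1 → [3, -1, 0, 0, 7, 1]
i=2: stack[2] = (-1)-0 = -1 → [3, -1, -1, 0, 7, 1]
i=3: stack[3] = (-1)-0 = -1 → [3, -1, -1, -1, 7, 1]
i=4: stack[4] = (-1)-7 = -8 → [3, -1, -1, -1, -8, 1]
i=5: stack[5] = (-8)-1 = -9 → [3, -1, -1, -1, -8, -9]
sum = -17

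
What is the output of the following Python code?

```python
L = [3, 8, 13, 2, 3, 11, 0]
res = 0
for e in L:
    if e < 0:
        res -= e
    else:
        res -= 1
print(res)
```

-7

e=3: not <0, res = 0-1 = -1
e=8: not <0, res = (-1)-1 = -2
e=13: not <0, res = (-2)-1 = -3
e=2: not <0, res = (-3)-1 = -4
e=3: not <0, res = (-4)-1 = -5
e=11: not <0, res = (-5)-1 = -6
e=0: not <0, res = (-6)-1 = -7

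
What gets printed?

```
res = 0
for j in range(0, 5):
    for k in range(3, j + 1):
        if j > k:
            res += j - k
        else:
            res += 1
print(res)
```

3

j=3,k=3: not 3>3, res = 0+1 = 1
j=4,k=3: 4>3, res = 1+1 = 2
j=4,k=4: not 4>4, res = 2+1 = 3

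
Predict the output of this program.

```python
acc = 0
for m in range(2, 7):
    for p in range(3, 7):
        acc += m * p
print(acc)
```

m=2,p=3: acc = 0+6 = 6
m=2,p=4: acc = 6+8 = 14
m=2,p=5: acc = 14+10 = 24
m=2,p=6: acc = 24+12 = 36
m=3,p=3: acc = 36+9 = 45
m=3,p=4: acc = 45+12 = 57
m=3,p=5: acc = 57+15 = 72
m=3,p=6: acc = 72+18 = 90
m=4,p=3: acc = 90+12 = 102
m=4,p=4: acc = 102+16 = 118
m=4,p=5: acc = 118+20 = 138
m=4,p=6: acc = 138+24 = 162
m=5,p=3: acc = 162+15 = 177
m=5,p=4: acc = 177+20 = 197
m=5,p=5: acc = 197+25 = 222
m=5,p=6: acc = 222+30 = 252
m=6,p=3: acc = 252+18 = 270
m=6,p=4: acc = 270+24 = 294
m=6,p=5: acc = 294+30 = 324
m=6,p=6: acc = 324+36 = 360

360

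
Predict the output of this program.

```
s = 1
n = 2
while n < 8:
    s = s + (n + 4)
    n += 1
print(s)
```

n=2: s = 1+6 = 7
n=3: s = 7+7 = 14
n=4: s = 14+8 = 22
n=5: s = 22+9 = 31
n=6: s = 31+10 = 41
n=7: s = 41+11 = 52

52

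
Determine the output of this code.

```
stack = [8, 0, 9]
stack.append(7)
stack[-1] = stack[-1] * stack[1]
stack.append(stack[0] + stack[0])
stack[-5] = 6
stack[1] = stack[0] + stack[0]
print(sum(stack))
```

append 7 → [8, 0, 9, 7]
stack[-1] = stack[-1]*stack[1] = 7*0 = 0 → [8, 0, 9, 0]
append stack[0]+stack[0] = 8+8 = 16 → [8, 0, 9, 0, 16]
stack[-5] = 6 → [6, 0, 9, 0, 16]
stack[1] = stack[0]+stack[0] = 6+6 = 12 → [6, 12, 9, 0, 16]
sum = 43

43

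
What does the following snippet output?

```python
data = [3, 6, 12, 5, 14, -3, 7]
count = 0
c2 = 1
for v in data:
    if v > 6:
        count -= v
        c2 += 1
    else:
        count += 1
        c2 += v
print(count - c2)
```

v=3: not >6, count = 0+1 = 1; c2=4
v=6: not >6, count = 1+1 = 2; c2=10
v=12: >6, count = 2-12 = -10; c2=11
v=5: not >6, count = (-10)+1 = -9; c2=16
v=14: >6, count = (-9)-14 = -23; c2=17
v=-3: not >6, count = (-23)+1 = -22; c2=14
v=7: >6, count = (-22)-7 = -29; c2=15
count-c2 = (-29)-15 = -44

-44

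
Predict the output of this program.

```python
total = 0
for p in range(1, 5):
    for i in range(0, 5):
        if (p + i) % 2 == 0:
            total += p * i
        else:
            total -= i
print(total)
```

32

p=1,i=0: odd sum, total = 0-0 = 0
p=1,i=1: even sum, total = 0+1 = 1
p=1,i=2: odd sum, total = 1-2 = -1
p=1,i=3: even sum, total = (-1)+3 = 2
p=1,i=4: odd sum, total = 2-4 = -2
p=2,i=0: even sum, total = (-2)+0 = -2
p=2,i=1: odd sum, total = (-2)-1 = -3
p=2,i=2: even sum, total = (-3)+4 = 1
p=2,i=3: odd sum, total = 1-3 = -2
p=2,i=4: even sum, total = (-2)+8 = 6
p=3,i=0: odd sum, total = 6-0 = 6
p=3,i=1: even sum, total = 6+3 = 9
p=3,i=2: odd sum, total = 9-2 = 7
p=3,i=3: even sum, total = 7+9 = 16
p=3,i=4: odd sum, total = 16-4 = 12
p=4,i=0: even sum, total = 12+0 = 12
p=4,i=1: odd sum, total = 12-1 = 11
p=4,i=2: even sum, total = 11+8 = 19
p=4,i=3: odd sum, total = 19-3 = 16
p=4,i=4: even sum, total = 16+16 = 32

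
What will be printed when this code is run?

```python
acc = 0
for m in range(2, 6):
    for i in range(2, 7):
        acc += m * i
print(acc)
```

280

m=2,i=2: acc = 0+4 = 4
m=2,i=3: acc = 4+6 = 10
m=2,i=4: acc = 10+8 = 18
m=2,i=5: acc = 18+10 = 28
m=2,i=6: acc = 28+12 = 40
m=3,i=2: acc = 40+6 = 46
m=3,i=3: acc = 46+9 = 55
m=3,i=4: acc = 55+12 = 67
m=3,i=5: acc = 67+15 = 82
m=3,i=6: acc = 82+18 = 100
m=4,i=2: acc = 100+8 = 108
m=4,i=3: acc = 108+12 = 120
m=4,i=4: acc = 120+16 = 136
m=4,i=5: acc = 136+20 = 156
m=4,i=6: acc = 156+24 = 180
m=5,i=2: acc = 180+10 = 190
m=5,i=3: acc = 190+15 = 205
m=5,i=4: acc = 205+20 = 225
m=5,i=5: acc = 225+25 = 250
m=5,i=6: acc = 250+30 = 280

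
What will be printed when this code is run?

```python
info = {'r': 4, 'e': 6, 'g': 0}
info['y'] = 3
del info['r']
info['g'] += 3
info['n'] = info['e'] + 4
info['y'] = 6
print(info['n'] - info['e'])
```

4

info['y'] = 3 → {'r': 4, 'e': 6, 'g': 0, 'y': 3}
del 'r' → {'e': 6, 'g': 0, 'y': 3}
info['g'] = 0+3 = 3 → {'e': 6, 'g': 3, 'y': 3}
info['n'] = info['e']+4 = 10 → {'e': 6, 'g': 3, 'y': 3, 'n': 10}
info['y'] = 6 → {'e': 6, 'g': 3, 'y': 6, 'n': 10}
info['n']-info['e'] = 10-6 = 4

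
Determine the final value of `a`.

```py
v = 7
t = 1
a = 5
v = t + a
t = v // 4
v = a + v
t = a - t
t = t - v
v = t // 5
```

v = 1+5 = 6
t = 6//4 = 1
v = 5+6 = 11
t = 5-1 = 4
t = 4-11 = -7
v = (-7)//5 = -2

5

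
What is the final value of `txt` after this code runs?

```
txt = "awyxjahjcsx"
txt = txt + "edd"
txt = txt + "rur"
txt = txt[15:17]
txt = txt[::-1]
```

'ru'

+ 'edd' → 'awyxjahjcsxedd'
+ 'rur' → 'awyxjahjcsxeddrur'
slice [15:17] → 'ur'
reverse → 'ru'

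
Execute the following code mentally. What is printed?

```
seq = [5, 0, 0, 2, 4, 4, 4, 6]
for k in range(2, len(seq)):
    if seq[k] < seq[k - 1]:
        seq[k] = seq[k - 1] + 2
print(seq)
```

[5, 0, 0, 2, 4, 4, 4, 6]

k=2: 0>=0, unchanged → [5, 0, 0, 2, 4, 4, 4, 6]
k=3: 2>=0, unchanged → [5, 0, 0, 2, 4, 4, 4, 6]
k=4: 4>=2, unchanged → [5, 0, 0, 2, 4, 4, 4, 6]
k=5: 4>=4, unchanged → [5, 0, 0, 2, 4, 4, 4, 6]
k=6: 4>=4, unchanged → [5, 0, 0, 2, 4, 4, 4, 6]
k=7: 6>=4, unchanged → [5, 0, 0, 2, 4, 4, 4, 6]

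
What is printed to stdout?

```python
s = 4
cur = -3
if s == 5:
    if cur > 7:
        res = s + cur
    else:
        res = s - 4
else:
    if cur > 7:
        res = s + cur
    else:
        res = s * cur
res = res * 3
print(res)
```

-36

s=4, cur=-3
s == 5 is False; cur > 7 is False
→ res = s * cur = -12
res = (-12)*3 = -36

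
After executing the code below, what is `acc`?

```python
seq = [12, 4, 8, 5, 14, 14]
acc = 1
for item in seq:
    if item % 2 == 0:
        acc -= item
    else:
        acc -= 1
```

item=12: even, acc = 1-12 = -11
item=4: even, acc = (-11)-4 = -15
item=8: even, acc = (-15)-8 = -23
item=5: not even, acc = (-23)-1 = -24
item=14: even, acc = (-24)-14 = -38
item=14: even, acc = (-38)-14 = -52

-52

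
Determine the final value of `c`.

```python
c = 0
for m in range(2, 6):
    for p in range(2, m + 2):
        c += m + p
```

102

m=2,p=2: c = 0+4 = 4
m=2,p=3: c = 4+5 = 9
m=3,p=2: c = 9+5 = 14
m=3,p=3: c = 14+6 = 20
m=3,p=4: c = 20+7 = 27
m=4,p=2: c = 27+6 = 33
m=4,p=3: c = 33+7 = 40
m=4,p=4: c = 40+8 = 48
m=4,p=5: c = 48+9 = 57
m=5,p=2: c = 57+7 = 64
m=5,p=3: c = 64+8 = 72
m=5,p=4: c = 72+9 = 81
m=5,p=5: c = 81+10 = 91
m=5,p=6: c = 91+11 = 102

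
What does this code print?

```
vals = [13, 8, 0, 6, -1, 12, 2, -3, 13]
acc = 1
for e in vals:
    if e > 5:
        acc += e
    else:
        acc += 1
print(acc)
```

e=13: >5, acc = 1+13 = 14
e=8: >5, acc = 14+8 = 22
e=0: not >5, acc = 22+1 = 23
e=6: >5, acc = 23+6 = 29
e=-1: not >5, acc = 29+1 = 30
e=12: >5, acc = 30+12 = 42
e=2: not >5, acc = 42+1 = 43
e=-3: not >5, acc = 43+1 = 44
e=13: >5, acc = 44+13 = 57

57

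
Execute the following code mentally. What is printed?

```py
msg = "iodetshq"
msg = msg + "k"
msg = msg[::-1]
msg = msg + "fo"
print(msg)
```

+ 'k' → 'iodetshqk'
reverse → 'kqhstedoi'
+ 'fo' → 'kqhstedoifo'

kqhstedoifo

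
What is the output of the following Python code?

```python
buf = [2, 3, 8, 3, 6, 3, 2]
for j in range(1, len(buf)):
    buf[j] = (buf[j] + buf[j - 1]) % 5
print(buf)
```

[2, 0, 3, 1, 2, 0, 2]

j=1: buf[1] = (3+2)%5 = 0 → [2, 0, 8, 3, 6, 3, 2]
j=2: buf[2] = (8+0)%5 = 3 → [2, 0, 3, 3, 6, 3, 2]
j=3: buf[3] = (3+3)%5 = 1 → [2, 0, 3, 1, 6, 3, 2]
j=4: buf[4] = (6+1)%5 = 2 → [2, 0, 3, 1, 2, 3, 2]
j=5: buf[5] = (3+2)%5 = 0 → [2, 0, 3, 1, 2, 0, 2]
j=6: buf[6] = (2+0)%5 = 2 → [2, 0, 3, 1, 2, 0, 2]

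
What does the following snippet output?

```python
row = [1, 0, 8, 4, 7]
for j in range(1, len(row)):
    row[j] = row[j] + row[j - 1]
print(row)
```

[1, 1, 9, 13, 20]

j=1: row[1] = 0+1 = 1 → [1, 1, 8, 4, 7]
j=2: row[2] = 8+1 = 9 → [1, 1, 9, 4, 7]
j=3: row[3] = 4+9 = 13 → [1, 1, 9, 13, 7]
j=4: row[4] = 7+13 = 20 → [1, 1, 9, 13, 20]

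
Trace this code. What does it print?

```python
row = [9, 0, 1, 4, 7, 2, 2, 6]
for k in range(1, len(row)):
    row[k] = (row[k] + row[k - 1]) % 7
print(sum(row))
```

k=1: row[1] = (0+9)%7 = 2 → [9, 2, 1, 4, 7, 2, 2, 6]
k=2: row[2] = (1+2)%7 = 3 → [9, 2, 3, 4, 7, 2, 2, 6]
k=3: row[3] = (4+3)%7 = 0 → [9, 2, 3, 0, 7, 2, 2, 6]
k=4: row[4] = (7+0)%7 = 0 → [9, 2, 3, 0, 0, 2, 2, 6]
k=5: row[5] = (2+0)%7 = 2 → [9, 2, 3, 0, 0, 2, 2, 6]
k=6: row[6] = (2+2)%7 = 4 → [9, 2, 3, 0, 0, 2, 4, 6]
k=7: row[7] = (6+4)%7 = 3 → [9, 2, 3, 0, 0, 2, 4, 3]
sum = 23

23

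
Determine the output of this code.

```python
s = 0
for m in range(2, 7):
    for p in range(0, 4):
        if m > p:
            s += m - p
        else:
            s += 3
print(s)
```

m=2,p=0: 2>0, s = 0+2 = 2
m=2,p=1: 2>1, s = 2+1 = 3
m=2,p=2: not 2>2, s = 3+3 = 6
m=2,p=3: not 2>3, s = 6+3 = 9
m=3,p=0: 3>0, s = 9+3 = 12
m=3,p=1: 3>1, s = 12+2 = 14
m=3,p=2: 3>2, s = 14+1 = 15
m=3,p=3: not 3>3, s = 15+3 = 18
m=4,p=0: 4>0, s = 18+4 = 22
m=4,p=1: 4>1, s = 22+3 = 25
m=4,p=2: 4>2, s = 25+2 = 27
m=4,p=3: 4>3, s = 27+1 = 28
m=5,p=0: 5>0, s = 28+5 = 33
m=5,p=1: 5>1, s = 33+4 = 37
m=5,p=2: 5>2, s = 37+3 = 40
m=5,p=3: 5>3, s = 40+2 = 42
m=6,p=0: 6>0, s = 42+6 = 48
m=6,p=1: 6>1, s = 48+5 = 53
m=6,p=2: 6>2, s = 53+4 = 57
m=6,p=3: 6>3, s = 57+3 = 60

60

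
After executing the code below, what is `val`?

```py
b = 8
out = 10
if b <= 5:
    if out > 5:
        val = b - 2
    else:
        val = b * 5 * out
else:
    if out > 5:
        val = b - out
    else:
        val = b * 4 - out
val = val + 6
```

b=8, out=10
b <= 5 is False; out > 5 is True
→ val = b - out = -2
val = (-2)+6 = 4

4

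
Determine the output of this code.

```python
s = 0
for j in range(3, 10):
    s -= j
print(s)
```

j=3: s = 0-3 = -3
j=4: s = (-3)-4 = -7
j=5: s = (-7)-5 = -12
j=6: s = (-12)-6 = -18
j=7: s = (-18)-7 = -25
j=8: s = (-25)-8 = -33
j=9: s = (-33)-9 = -42

-42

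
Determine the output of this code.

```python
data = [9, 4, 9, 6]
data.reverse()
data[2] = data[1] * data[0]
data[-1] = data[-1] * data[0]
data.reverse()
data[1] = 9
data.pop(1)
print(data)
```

reverse → [6, 9, 4, 9]
data[2] = data[1]*data[0] = 9*6 = 54 → [6, 9, 54, 9]
data[-1] = data[-1]*data[0] = 9*6 = 54 → [6, 9, 54, 54]
reverse → [54, 54, 9, 6]
data[1] = 9 → [54, 9, 9, 6]
pop(1) removes 9 → [54, 9, 6]

[54, 9, 6]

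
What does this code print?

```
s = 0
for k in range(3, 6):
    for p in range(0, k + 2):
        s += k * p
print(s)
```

195

k=3,p=0: s = 0+0 = 0
k=3,p=1: s = 0+3 = 3
k=3,p=2: s = 3+6 = 9
k=3,p=3: s = 9+9 = 18
k=3,p=4: s = 18+12 = 30
k=4,p=0: s = 30+0 = 30
k=4,p=1: s = 30+4 = 34
k=4,p=2: s = 34+8 = 42
k=4,p=3: s = 42+12 = 54
k=4,p=4: s = 54+16 = 70
k=4,p=5: s = 70+20 = 90
k=5,p=0: s = 90+0 = 90
k=5,p=1: s = 90+5 = 95
k=5,p=2: s = 95+10 = 105
k=5,p=3: s = 105+15 = 120
k=5,p=4: s = 120+20 = 140
k=5,p=5: s = 140+25 = 165
k=5,p=6: s = 165+30 = 195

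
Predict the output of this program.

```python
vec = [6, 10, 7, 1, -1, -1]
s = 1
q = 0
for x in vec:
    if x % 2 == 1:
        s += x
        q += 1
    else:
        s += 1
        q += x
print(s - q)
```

x=6: not odd, s = 1+1 = 2; q=6
x=10: not odd, s = 2+1 = 3; q=16
x=7: odd, s = 3+7 = 10; q=17
x=1: odd, s = 10+1 = 11; q=18
x=-1: odd, s = 11+(-1) = 10; q=19
x=-1: odd, s = 10+(-1) = 9; q=20
s-q = 9-20 = -11

-11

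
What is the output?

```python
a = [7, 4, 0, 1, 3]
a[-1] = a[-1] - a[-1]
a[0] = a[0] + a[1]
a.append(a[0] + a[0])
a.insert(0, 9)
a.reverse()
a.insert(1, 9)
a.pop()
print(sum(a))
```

47

a[-1] = a[-1]-a[-1] = 3-3 = 0 → [7, 4, 0, 1, 0]
a[0] = a[0]+a[1] = 7+4 = 11 → [11, 4, 0, 1, 0]
append a[0]+a[0] = 11+11 = 22 → [11, 4, 0, 1, 0, 22]
insert 9 at 0 → [9, 11, 4, 0, 1, 0, 22]
reverse → [22, 0, 1, 0, 4, 11, 9]
insert 9 at 1 → [22, 9, 0, 1, 0, 4, 11, 9]
pop() removes 9 → [22, 9, 0, 1, 0, 4, 11]
sum = 47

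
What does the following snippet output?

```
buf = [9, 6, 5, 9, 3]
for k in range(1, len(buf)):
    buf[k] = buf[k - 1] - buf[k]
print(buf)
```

k=1: buf[1] = 9-6 = 3 → [9, 3, 5, 9, 3]
k=2: buf[2] = 3-5 = -2 → [9, 3, -2, 9, 3]
k=3: buf[3] = (-2)-9 = -11 → [9, 3, -2, -11, 3]
k=4: buf[4] = (-11)-3 = -14 → [9, 3, -2, -11, -14]

[9, 3, -2, -11, -14]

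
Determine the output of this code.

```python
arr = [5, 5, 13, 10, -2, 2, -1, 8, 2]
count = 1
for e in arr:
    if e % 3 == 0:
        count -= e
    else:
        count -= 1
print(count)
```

e=5: not %3==0, count = 1-1 = 0
e=5: not %3==0, count = 0-1 = -1
e=13: not %3==0, count = (-1)-1 = -2
e=10: not %3==0, count = (-2)-1 = -3
e=-2: not %3==0, count = (-3)-1 = -4
e=2: not %3==0, count = (-4)-1 = -5
e=-1: not %3==0, count = (-5)-1 = -6
e=8: not %3==0, count = (-6)-1 = -7
e=2: not %3==0, count = (-7)-1 = -8

-8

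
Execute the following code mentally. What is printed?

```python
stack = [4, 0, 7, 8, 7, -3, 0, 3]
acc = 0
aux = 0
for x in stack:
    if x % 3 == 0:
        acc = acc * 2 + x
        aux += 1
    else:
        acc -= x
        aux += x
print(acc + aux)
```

-219

x=4: not %3==0, acc = 0-4 = -4; aux=4
x=0: %3==0, acc = (-4)*2+0 = -8; aux=5
x=7: not %3==0, acc = (-8)-7 = -15; aux=12
x=8: not %3==0, acc = (-15)-8 = -23; aux=20
x=7: not %3==0, acc = (-23)-7 = -30; aux=27
x=-3: %3==0, acc = (-30)*2+(-3) = -63; aux=28
x=0: %3==0, acc = (-63)*2+0 = -126; aux=29
x=3: %3==0, acc = (-126)*2+3 = -249; aux=30
acc+aux = (-249)+30 = -219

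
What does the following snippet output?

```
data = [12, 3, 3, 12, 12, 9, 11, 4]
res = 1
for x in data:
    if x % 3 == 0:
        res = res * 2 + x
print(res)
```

601

x=12: %3==0, res = 1*2+12 = 14
x=3: %3==0, res = 14*2+3 = 31
x=3: %3==0, res = 31*2+3 = 65
x=12: %3==0, res = 65*2+12 = 142
x=12: %3==0, res = 142*2+12 = 296
x=9: %3==0, res = 296*2+9 = 601
x=11: not %3==0
x=4: not %3==0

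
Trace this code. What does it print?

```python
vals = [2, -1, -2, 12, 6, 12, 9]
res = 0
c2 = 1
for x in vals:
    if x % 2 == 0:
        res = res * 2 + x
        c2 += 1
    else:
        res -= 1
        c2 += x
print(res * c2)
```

x=2: even, res = 0*2+2 = 2; c2=2
x=-1: not even, res = 2-1 = 1; c2=1
x=-2: even, res = 1*2+(-2) = 0; c2=2
x=12: even, res = 0*2+12 = 12; c2=3
x=6: even, res = 12*2+6 = 30; c2=4
x=12: even, res = 30*2+12 = 72; c2=5
x=9: not even, res = 72-1 = 71; c2=14
res*c2 = 71*14 = 994

994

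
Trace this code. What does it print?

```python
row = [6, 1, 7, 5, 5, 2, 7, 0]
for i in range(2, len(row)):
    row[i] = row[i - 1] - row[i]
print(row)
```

i=2: row[2] = 1-7 = -6 → [6, 1, -6, 5, 5, 2, 7, 0]
i=3: row[3] = (-6)-5 = -11 → [6, 1, -6, -11, 5, 2, 7, 0]
i=4: row[4] = (-11)-5 = -16 → [6, 1, -6, -11, -16, 2, 7, 0]
i=5: row[5] = (-16)-2 = -18 → [6, 1, -6, -11, -16, -18, 7, 0]
i=6: row[6] = (-18)-7 = -25 → [6, 1, -6, -11, -16, -18, -25, 0]
i=7: row[7] = (-25)-0 = -25 → [6, 1, -6, -11, -16, -18, -25, -25]

[6, 1, -6, -11, -16, -18, -25, -25]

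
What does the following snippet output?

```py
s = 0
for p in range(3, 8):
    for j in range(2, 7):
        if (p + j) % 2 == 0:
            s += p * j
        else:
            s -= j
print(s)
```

188

p=3,j=2: odd sum, s = 0-2 = -2
p=3,j=3: even sum, s = (-2)+9 = 7
p=3,j=4: odd sum, s = 7-4 = 3
p=3,j=5: even sum, s = 3+15 = 18
p=3,j=6: odd sum, s = 18-6 = 12
p=4,j=2: even sum, s = 12+8 = 20
p=4,j=3: odd sum, s = 20-3 = 17
p=4,j=4: even sum, s = 17+16 = 33
p=4,j=5: odd sum, s = 33-5 = 28
p=4,j=6: even sum, s = 28+24 = 52
p=5,j=2: odd sum, s = 52-2 = 50
p=5,j=3: even sum, s = 50+15 = 65
p=5,j=4: odd sum, s = 65-4 = 61
p=5,j=5: even sum, s = 61+25 = 86
p=5,j=6: odd sum, s = 86-6 = 80
p=6,j=2: even sum, s = 80+12 = 92
p=6,j=3: odd sum, s = 92-3 = 89
p=6,j=4: even sum, s = 89+24 = 113
p=6,j=5: odd sum, s = 113-5 = 108
p=6,j=6: even sum, s = 108+36 = 144
p=7,j=2: odd sum, s = 144-2 = 142
p=7,j=3: even sum, s = 142+21 = 163
p=7,j=4: odd sum, s = 163-4 = 159
p=7,j=5: even sum, s = 159+35 = 194
p=7,j=6: odd sum, s = 194-6 = 188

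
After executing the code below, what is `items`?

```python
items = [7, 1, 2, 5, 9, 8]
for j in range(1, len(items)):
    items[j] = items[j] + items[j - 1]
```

[7, 8, 10, 15, 24, 32]

j=1: items[1] = 1+7 = 8 → [7, 8, 2, 5, 9, 8]
j=2: items[2] = 2+8 = 10 → [7, 8, 10, 5, 9, 8]
j=3: items[3] = 5+10 = 15 → [7, 8, 10, 15, 9, 8]
j=4: items[4] = 9+15 = 24 → [7, 8, 10, 15, 24, 8]
j=5: items[5] = 8+24 = 32 → [7, 8, 10, 15, 24, 32]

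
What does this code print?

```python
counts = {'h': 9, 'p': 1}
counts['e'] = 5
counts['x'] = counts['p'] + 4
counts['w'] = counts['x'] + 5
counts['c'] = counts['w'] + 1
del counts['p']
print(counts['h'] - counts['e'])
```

counts['e'] = 5 → {'h': 9, 'p': 1, 'e': 5}
counts['x'] = counts['p']+4 = 5 → {'h': 9, 'p': 1, 'e': 5, 'x': 5}
counts['w'] = counts['x']+5 = 10 → {'h': 9, 'p': 1, 'e': 5, 'x': 5, 'w': 10}
counts['c'] = counts['w']+1 = 11 → {'h': 9, 'p': 1, 'e': 5, 'x': 5, 'w': 10, 'c': 11}
del 'p' → {'h': 9, 'e': 5, 'x': 5, 'w': 10, 'c': 11}
counts['h']-counts['e'] = 9-5 = 4

4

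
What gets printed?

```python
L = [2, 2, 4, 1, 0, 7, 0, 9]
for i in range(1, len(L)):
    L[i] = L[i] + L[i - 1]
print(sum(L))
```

89

i=1: L[1] = 2+2 = 4 → [2, 4, 4, 1, 0, 7, 0, 9]
i=2: L[2] = 4+4 = 8 → [2, 4, 8, 1, 0, 7, 0, 9]
i=3: L[3] = 1+8 = 9 → [2, 4, 8, 9, 0, 7, 0, 9]
i=4: L[4] = 0+9 = 9 → [2, 4, 8, 9, 9, 7, 0, 9]
i=5: L[5] = 7+9 = 16 → [2, 4, 8, 9, 9, 16, 0, 9]
i=6: L[6] = 0+16 = 16 → [2, 4, 8, 9, 9, 16, 16, 9]
i=7: L[7] = 9+16 = 25 → [2, 4, 8, 9, 9, 16, 16, 25]
sum = 89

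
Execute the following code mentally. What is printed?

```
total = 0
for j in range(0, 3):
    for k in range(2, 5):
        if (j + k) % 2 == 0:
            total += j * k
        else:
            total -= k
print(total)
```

3

j=0,k=2: even sum, total = 0+0 = 0
j=0,k=3: odd sum, total = 0-3 = -3
j=0,k=4: even sum, total = (-3)+0 = -3
j=1,k=2: odd sum, total = (-3)-2 = -5
j=1,k=3: even sum, total = (-5)+3 = -2
j=1,k=4: odd sum, total = (-2)-4 = -6
j=2,k=2: even sum, total = (-6)+4 = -2
j=2,k=3: odd sum, total = (-2)-3 = -5
j=2,k=4: even sum, total = (-5)+8 = 3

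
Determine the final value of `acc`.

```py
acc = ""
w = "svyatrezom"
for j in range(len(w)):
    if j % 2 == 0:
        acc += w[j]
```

'syteo'

j=0: add 's' → 's'
j=1: skip
j=2: add 'y' → 'sy'
j=3: skip
j=4: add 't' → 'syt'
j=5: skip
j=6: add 'e' → 'syte'
j=7: skip
j=8: add 'o' → 'syteo'
j=9: skip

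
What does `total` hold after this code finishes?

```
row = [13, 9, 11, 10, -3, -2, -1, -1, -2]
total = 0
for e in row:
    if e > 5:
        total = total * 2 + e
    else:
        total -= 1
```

e=13: >5, total = 0*2+13 = 13
e=9: >5, total = 13*2+9 = 35
e=11: >5, total = 35*2+11 = 81
e=10: >5, total = 81*2+10 = 172
e=-3: not >5, total = 172-1 = 171
e=-2: not >5, total = 171-1 = 170
e=-1: not >5, total = 170-1 = 169
e=-1: not >5, total = 169-1 = 168
e=-2: not >5, total = 168-1 = 167

167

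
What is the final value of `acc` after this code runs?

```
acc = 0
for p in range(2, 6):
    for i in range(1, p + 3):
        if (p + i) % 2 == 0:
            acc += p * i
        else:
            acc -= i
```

p=2,i=1: odd sum, acc = 0-1 = -1
p=2,i=2: even sum, acc = (-1)+4 = 3
p=2,i=3: odd sum, acc = 3-3 = 0
p=2,i=4: even sum, acc = 0+8 = 8
p=3,i=1: even sum, acc = 8+3 = 11
p=3,i=2: odd sum, acc = 11-2 = 9
p=3,i=3: even sum, acc = 9+9 = 18
p=3,i=4: odd sum, acc = 18-4 = 14
p=3,i=5: even sum, acc = 14+15 = 29
p=4,i=1: odd sum, acc = 29-1 = 28
p=4,i=2: even sum, acc = 28+8 = 36
p=4,i=3: odd sum, acc = 36-3 = 33
p=4,i=4: even sum, acc = 33+16 = 49
p=4,i=5: odd sum, acc = 49-5 = 44
p=4,i=6: even sum, acc = 44+24 = 68
p=5,i=1: even sum, acc = 68+5 = 73
p=5,i=2: odd sum, acc = 73-2 = 71
p=5,i=3: even sum, acc = 71+15 = 86
p=5,i=4: odd sum, acc = 86-4 = 82
p=5,i=5: even sum, acc = 82+25 = 107
p=5,i=6: odd sum, acc = 107-6 = 101
p=5,i=7: even sum, acc = 101+35 = 136

136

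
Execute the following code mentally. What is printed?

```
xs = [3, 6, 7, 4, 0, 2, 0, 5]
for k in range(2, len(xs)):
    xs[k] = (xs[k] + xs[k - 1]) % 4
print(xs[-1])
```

0

k=2: xs[2] = (7+6)%4 = 1 → [3, 6, 1, 4, 0, 2, 0, 5]
k=3: xs[3] = (4+1)%4 = 1 → [3, 6, 1, 1, 0, 2, 0, 5]
k=4: xs[4] = (0+1)%4 = 1 → [3, 6, 1, 1, 1, 2, 0, 5]
k=5: xs[5] = (2+1)%4 = 3 → [3, 6, 1, 1, 1, 3, 0, 5]
k=6: xs[6] = (0+3)%4 = 3 → [3, 6, 1, 1, 1, 3, 3, 5]
k=7: xs[7] = (5+3)%4 = 0 → [3, 6, 1, 1, 1, 3, 3, 0]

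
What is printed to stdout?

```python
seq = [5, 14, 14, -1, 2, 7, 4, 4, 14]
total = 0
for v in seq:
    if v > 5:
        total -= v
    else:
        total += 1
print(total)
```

-44

v=5: not >5, total = 0+1 = 1
v=14: >5, total = 1-14 = -13
v=14: >5, total = (-13)-14 = -27
v=-1: not >5, total = (-27)+1 = -26
v=2: not >5, total = (-26)+1 = -25
v=7: >5, total = (-25)-7 = -32
v=4: not >5, total = (-32)+1 = -31
v=4: not >5, total = (-31)+1 = -30
v=14: >5, total = (-30)-14 = -44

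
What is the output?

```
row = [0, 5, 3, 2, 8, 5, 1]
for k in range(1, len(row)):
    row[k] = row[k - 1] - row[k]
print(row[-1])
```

k=1: row[1] = 0-5 = -5 → [0, -5, 3, 2, 8, 5, 1]
k=2: row[2] = (-5)-3 = -8 → [0, -5, -8, 2, 8, 5, 1]
k=3: row[3] = (-8)-2 = -10 → [0, -5, -8, -10, 8, 5, 1]
k=4: row[4] = (-10)-8 = -18 → [0, -5, -8, -10, -18, 5, 1]
k=5: row[5] = (-18)-5 = -23 → [0, -5, -8, -10, -18, -23, 1]
k=6: row[6] = (-23)-1 = -24 → [0, -5, -8, -10, -18, -23, -24]

-24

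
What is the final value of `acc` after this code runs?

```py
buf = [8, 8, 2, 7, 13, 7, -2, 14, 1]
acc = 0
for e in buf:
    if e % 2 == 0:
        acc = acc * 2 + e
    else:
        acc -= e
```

101

e=8: even, acc = 0*2+8 = 8
e=8: even, acc = 8*2+8 = 24
e=2: even, acc = 24*2+2 = 50
e=7: not even, acc = 50-7 = 43
e=13: not even, acc = 43-13 = 30
e=7: not even, acc = 30-7 = 23
e=-2: even, acc = 23*2+(-2) = 44
e=14: even, acc = 44*2+14 = 102
e=1: not even, acc = 102-1 = 101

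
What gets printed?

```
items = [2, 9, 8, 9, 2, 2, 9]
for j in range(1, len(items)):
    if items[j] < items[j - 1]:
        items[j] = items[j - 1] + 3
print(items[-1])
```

24

j=1: 9>=2, unchanged → [2, 9, 8, 9, 2, 2, 9]
j=2: 8<9, items[2] = 9+3 = 12 → [2, 9, 12, 9, 2, 2, 9]
j=3: 9<12, items[3] = 12+3 = 15 → [2, 9, 12, 15, 2, 2, 9]
j=4: 2<15, items[4] = 15+3 = 18 → [2, 9, 12, 15, 18, 2, 9]
j=5: 2<18, items[5] = 18+3 = 21 → [2, 9, 12, 15, 18, 21, 9]
j=6: 9<21, items[6] = 21+3 = 24 → [2, 9, 12, 15, 18, 21, 24]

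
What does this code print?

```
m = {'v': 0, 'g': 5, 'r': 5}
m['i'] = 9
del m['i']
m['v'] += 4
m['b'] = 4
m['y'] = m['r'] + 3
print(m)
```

{'v': 4, 'g': 5, 'r': 5, 'b': 4, 'y': 8}

m['i'] = 9 → {'v': 0, 'g': 5, 'r': 5, 'i': 9}
del 'i' → {'v': 0, 'g': 5, 'r': 5}
m['v'] = 0+4 = 4 → {'v': 4, 'g': 5, 'r': 5}
m['b'] = 4 → {'v': 4, 'g': 5, 'r': 5, 'b': 4}
m['y'] = m['r']+3 = 8 → {'v': 4, 'g': 5, 'r': 5, 'b': 4, 'y': 8}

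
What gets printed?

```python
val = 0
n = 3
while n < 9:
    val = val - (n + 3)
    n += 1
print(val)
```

n=3: val = 0-6 = -6
n=4: val = (-6)-7 = -13
n=5: val = (-13)-8 = -21
n=6: val = (-21)-9 = -30
n=7: val = (-30)-10 = -40
n=8: val = (-40)-11 = -51

-51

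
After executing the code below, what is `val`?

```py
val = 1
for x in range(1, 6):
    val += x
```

16

x=1: val = 1+1 = 2
x=2: val = 2+2 = 4
x=3: val = 4+3 = 7
x=4: val = 7+4 = 11
x=5: val = 11+5 = 16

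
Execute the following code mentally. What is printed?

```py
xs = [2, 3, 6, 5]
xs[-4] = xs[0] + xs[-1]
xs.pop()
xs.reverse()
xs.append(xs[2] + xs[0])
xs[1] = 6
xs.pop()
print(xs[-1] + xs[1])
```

xs[-4] = xs[0]+xs[-1] = 2+5 = 7 → [7, 3, 6, 5]
pop() removes 5 → [7, 3, 6]
reverse → [6, 3, 7]
append xs[2]+xs[0] = 7+6 = 13 → [6, 3, 7, 13]
xs[1] = 6 → [6, 6, 7, 13]
pop() removes 13 → [6, 6, 7]
xs[-1]+xs[1] = 7+6 = 13

13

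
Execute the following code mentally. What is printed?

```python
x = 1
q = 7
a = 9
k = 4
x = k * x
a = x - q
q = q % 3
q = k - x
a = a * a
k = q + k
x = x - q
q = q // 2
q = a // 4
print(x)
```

x = 4*1 = 4
a = 4-7 = -3
q = 7%3 = 1
q = 4-4 = 0
a = (-3)*(-3) = 9
k = 0+4 = 4
x = 4-0 = 4
q = 0//2 = 0
q = 9//4 = 2

4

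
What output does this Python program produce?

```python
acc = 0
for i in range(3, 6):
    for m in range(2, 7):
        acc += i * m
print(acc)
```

240

i=3,m=2: acc = 0+6 = 6
i=3,m=3: acc = 6+9 = 15
i=3,m=4: acc = 15+12 = 27
i=3,m=5: acc = 27+15 = 42
i=3,m=6: acc = 42+18 = 60
i=4,m=2: acc = 60+8 = 68
i=4,m=3: acc = 68+12 = 80
i=4,m=4: acc = 80+16 = 96
i=4,m=5: acc = 96+20 = 116
i=4,m=6: acc = 116+24 = 140
i=5,m=2: acc = 140+10 = 150
i=5,m=3: acc = 150+15 = 165
i=5,m=4: acc = 165+20 = 185
i=5,m=5: acc = 185+25 = 210
i=5,m=6: acc = 210+30 = 240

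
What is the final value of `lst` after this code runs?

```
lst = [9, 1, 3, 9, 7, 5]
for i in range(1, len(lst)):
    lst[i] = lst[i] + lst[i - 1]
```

[9, 10, 13, 22, 29, 34]

i=1: lst[1] = 1+9 = 10 → [9, 10, 3, 9, 7, 5]
i=2: lst[2] = 3+10 = 13 → [9, 10, 13, 9, 7, 5]
i=3: lst[3] = 9+13 = 22 → [9, 10, 13, 22, 7, 5]
i=4: lst[4] = 7+22 = 29 → [9, 10, 13, 22, 29, 5]
i=5: lst[5] = 5+29 = 34 → [9, 10, 13, 22, 29, 34]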